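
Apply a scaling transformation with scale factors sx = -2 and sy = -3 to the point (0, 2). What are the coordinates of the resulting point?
(0, -6)

Scaling matrix:
[[-2, 0], [0, -3]]
Result: (0 × -2, 2 × -3) = (0, -6)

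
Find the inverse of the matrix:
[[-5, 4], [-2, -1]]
[[-1/13, -4/13], [2/13, -5/13]]

For [[a,b],[c,d]], inverse = (1/det)·[[d,-b],[-c,a]]
det = -5·-1 - 4·-2 = 13
Inverse = (1/13)·[[-1, -4], [2, -5]]
        = [[-1/13, -4/13], [2/13, -5/13]]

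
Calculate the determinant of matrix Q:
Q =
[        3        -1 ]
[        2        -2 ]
det(Q) = -4

For a 2×2 matrix [[a, b], [c, d]], det = a*d - b*c.
det(Q) = (3)*(-2) - (-1)*(2) = -6 + 2 = -4.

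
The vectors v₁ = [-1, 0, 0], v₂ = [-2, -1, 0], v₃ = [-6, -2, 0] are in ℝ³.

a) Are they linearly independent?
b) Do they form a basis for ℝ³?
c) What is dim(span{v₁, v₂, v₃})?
Not independent, not a basis, dim(span) = 2

Check whether v₃ can be written as a linear combination of v₁ and v₂.
v₃ = (2)·v₁ + (2)·v₂ = [-6, -2, 0], so the three vectors are linearly dependent.
Thus they do not form a basis for ℝ³, and dim(span{v₁, v₂, v₃}) = 2 (spanned by v₁ and v₂).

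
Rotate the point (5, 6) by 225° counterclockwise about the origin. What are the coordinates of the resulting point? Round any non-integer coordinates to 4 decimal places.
(0.7071, -7.7782)

Rotation matrix R(θ) = [[cos θ, -sin θ], [sin θ, cos θ]]; for θ = 225°:
R = [[-√2/2, √2/2], [-√2/2, -√2/2]]
Result: R × [5, 6]ᵀ = [-√2/2·5 + (√2/2)·6, -√2/2·5 + (-√2/2)·6]ᵀ = (0.7071, -7.7782)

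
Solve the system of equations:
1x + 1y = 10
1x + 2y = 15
x = 5, y = 5

Use elimination (row reduction):
Equation 1: 1x + 1y = 10.
Equation 2: 1x + 2y = 15.
Multiply Eq1 by 1 and Eq2 by 1: 1x + 1y = 10;  1x + 2y = 15.
Subtract: (1)y = 5, so y = 5.
Back-substitute into Eq1: 1x + 1*(5) = 10, so x = 5.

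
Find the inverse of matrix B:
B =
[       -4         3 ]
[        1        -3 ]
det(B) = 9
B⁻¹ =
[     -1/3      -1/3 ]
[     -1/9      -4/9 ]

For a 2×2 matrix B = [[a, b], [c, d]] with det(B) ≠ 0, B⁻¹ = (1/det(B)) * [[d, -b], [-c, a]].
det(B) = (-4)*(-3) - (3)*(1) = 12 - 3 = 9.
B⁻¹ = (1/9) * [[-3, -3], [-1, -4]].
Dividing each entry by 9 and reducing:
B⁻¹ =
[     -1/3      -1/3 ]
[     -1/9      -4/9 ]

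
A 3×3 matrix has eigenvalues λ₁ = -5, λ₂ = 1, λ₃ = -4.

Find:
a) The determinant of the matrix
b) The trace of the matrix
det = 20, trace = -8

Two standard eigenvalue identities:
- det(A) equals the product of the eigenvalues (counted with multiplicity).
- trace(A) equals the sum of the eigenvalues.
det(A) = (-5)*(1)*(-4) = 20.
trace(A) = -5 + 1 - 4 = -8.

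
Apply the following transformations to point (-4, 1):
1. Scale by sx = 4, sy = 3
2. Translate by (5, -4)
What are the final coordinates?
(-11, -1)

Step 1: Scale (-4, 1) by (sx, sy) = (4, 3) → (-16, 3)
Step 2: Translate by (5, -4) → (-11, -1)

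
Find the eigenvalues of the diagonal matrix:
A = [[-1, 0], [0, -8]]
λ₁ = -1, λ₂ = -8

The characteristic polynomial of A is det(A - λI) = (-1 - λ)(-8 - λ) = 0.
The roots are λ = -1 and λ = -8, so the eigenvalues are the diagonal entries.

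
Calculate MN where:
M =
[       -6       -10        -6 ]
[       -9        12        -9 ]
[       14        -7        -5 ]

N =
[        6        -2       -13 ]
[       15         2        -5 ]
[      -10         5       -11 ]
MN =
[     -126       -38       194 ]
[      216        -3       156 ]
[       29       -67       -92 ]

Matrix multiplication: (MN)[i][j] = sum over k of M[i][k] * N[k][j].
  (MN)[0][0] = (-6)*(6) + (-10)*(15) + (-6)*(-10) = -126
  (MN)[0][1] = (-6)*(-2) + (-10)*(2) + (-6)*(5) = -38
  (MN)[0][2] = (-6)*(-13) + (-10)*(-5) + (-6)*(-11) = 194
  (MN)[1][0] = (-9)*(6) + (12)*(15) + (-9)*(-10) = 216
  (MN)[1][1] = (-9)*(-2) + (12)*(2) + (-9)*(5) = -3
  (MN)[1][2] = (-9)*(-13) + (12)*(-5) + (-9)*(-11) = 156
  (MN)[2][0] = (14)*(6) + (-7)*(15) + (-5)*(-10) = 29
  (MN)[2][1] = (14)*(-2) + (-7)*(2) + (-5)*(5) = -67
  (MN)[2][2] = (14)*(-13) + (-7)*(-5) + (-5)*(-11) = -92
MN =
[     -126       -38       194 ]
[      216        -3       156 ]
[       29       -67       -92 ]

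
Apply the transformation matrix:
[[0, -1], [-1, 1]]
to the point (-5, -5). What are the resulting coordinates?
(5, 0)

Matrix multiplication:
[[0, -1], [-1, 1]] × [-5, -5]ᵀ
= [0×-5 + -1×-5, -1×-5 + 1×-5]ᵀ
= [5.0000, 0.0000]ᵀ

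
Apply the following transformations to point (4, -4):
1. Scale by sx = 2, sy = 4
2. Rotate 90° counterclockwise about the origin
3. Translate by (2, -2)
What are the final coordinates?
(18, 6)

Step 1: Scale → (8, -16)
Step 2: Rotate 90° → (16, 8)
Step 3: Translate → (18, 6)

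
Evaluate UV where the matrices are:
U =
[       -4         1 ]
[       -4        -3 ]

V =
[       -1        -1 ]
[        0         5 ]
UV =
[        4         9 ]
[        4       -11 ]

Matrix multiplication: (UV)[i][j] = sum over k of U[i][k] * V[k][j].
  (UV)[0][0] = (-4)*(-1) + (1)*(0) = 4
  (UV)[0][1] = (-4)*(-1) + (1)*(5) = 9
  (UV)[1][0] = (-4)*(-1) + (-3)*(0) = 4
  (UV)[1][1] = (-4)*(-1) + (-3)*(5) = -11
UV =
[        4         9 ]
[        4       -11 ]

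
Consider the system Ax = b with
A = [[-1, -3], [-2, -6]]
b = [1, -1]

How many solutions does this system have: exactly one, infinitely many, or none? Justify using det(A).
No solution

det(A) = (-1)*(-6) - (-3)*(-2) = 0, so A is singular.
The column space of A is span(column 1) = span([-1, -2]).
b = [1, -1] is not a scalar multiple of column 1, so b ∉ column space and the system is inconsistent — no solution.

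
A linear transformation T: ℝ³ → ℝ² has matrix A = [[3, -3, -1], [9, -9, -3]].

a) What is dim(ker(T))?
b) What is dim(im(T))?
dim(ker) = 2, dim(im) = 1

Observe that row 2 = 3 × row 1 (so the rows are linearly dependent).
Thus rank(A) = 1 (only one linearly independent row).
dim(im(T)) = rank(A) = 1.
By the rank-nullity theorem applied to T: ℝ³ → ℝ², rank(A) + nullity(A) = 3 (the domain dimension), so dim(ker(T)) = 3 - 1 = 2.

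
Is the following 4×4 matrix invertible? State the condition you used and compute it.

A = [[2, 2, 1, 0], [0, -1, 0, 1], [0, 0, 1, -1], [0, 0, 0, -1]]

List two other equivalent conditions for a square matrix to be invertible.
Yes, invertible; det(A) = 2 ≠ 0. Equivalent conditions: rank(A) = 4; Ax = 0 has only the trivial solution; 0 is not an eigenvalue; the columns of A are linearly independent.

To check invertibility, compute det(A).
The given matrix is triangular, so det(A) equals the product of its diagonal entries = 2 ≠ 0.
Since det(A) ≠ 0, A is invertible.
Equivalent conditions for a square matrix A to be invertible:
- rank(A) = 4 (full rank).
- The homogeneous system Ax = 0 has only the trivial solution x = 0.
- 0 is not an eigenvalue of A.
- The columns (equivalently rows) of A are linearly independent.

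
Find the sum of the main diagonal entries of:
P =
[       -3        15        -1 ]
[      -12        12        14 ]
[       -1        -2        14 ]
tr(P) = -3 + 12 + 14 = 23

The trace of a square matrix is the sum of its diagonal entries.
Diagonal entries of P: P[0][0] = -3, P[1][1] = 12, P[2][2] = 14.
tr(P) = -3 + 12 + 14 = 23.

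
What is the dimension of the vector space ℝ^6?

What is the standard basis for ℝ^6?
Dimension = 6; standard basis = {e_1, e_2, e_3, …, e_6}

ℝ^6 is the space of 6-tuples of real numbers; its dimension is 6.
The standard basis consists of 6 vectors: e_1, e_2, e_3, …, e_6, where e_i is the vector with 1 in position i and 0 elsewhere.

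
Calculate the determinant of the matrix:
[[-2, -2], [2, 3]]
-2

For a 2×2 matrix [[a, b], [c, d]], det = ad - bc
det = (-2)(3) - (-2)(2) = -6 - -4 = -2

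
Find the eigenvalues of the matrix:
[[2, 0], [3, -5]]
λ = -5 and λ = 2

Characteristic equation: det(A - λI) = 0
λ² - (trace)λ + (det) = 0
λ² - (-3)λ + (-10) = 0
λ² + 3λ - 10 = 0
Solving: λ = -5, 2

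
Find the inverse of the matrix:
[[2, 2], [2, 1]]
[[-1/2, 1], [1, -1]]

For [[a,b],[c,d]], inverse = (1/det)·[[d,-b],[-c,a]]
det = 2·1 - 2·2 = -2
Inverse = (1/-2)·[[1, -2], [-2, 2]]
        = [[-1/2, 1], [1, -1]]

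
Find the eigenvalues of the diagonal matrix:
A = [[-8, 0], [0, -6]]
λ₁ = -8, λ₂ = -6

The characteristic polynomial of A is det(A - λI) = (-8 - λ)(-6 - λ) = 0.
The roots are λ = -8 and λ = -6, so the eigenvalues are the diagonal entries.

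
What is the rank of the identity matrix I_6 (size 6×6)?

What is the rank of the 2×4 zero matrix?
rank(I_6) = 6, rank(0) = 0

The identity I_6 has 6 columns that are the standard basis vectors e_1, …, e_6. These are linearly independent, so all 6 columns are pivots and rank(I_6) = 6.
The 2×4 zero matrix has every entry zero, so every row is the zero row and there are no pivots; rank(0) = 0.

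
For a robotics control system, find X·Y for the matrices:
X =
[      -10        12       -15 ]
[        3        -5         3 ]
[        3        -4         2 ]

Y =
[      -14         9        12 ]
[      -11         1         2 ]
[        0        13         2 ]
XY =
[        8      -273      -126 ]
[       13        61        32 ]
[        2        49        32 ]

Matrix multiplication: (XY)[i][j] = sum over k of X[i][k] * Y[k][j].
  (XY)[0][0] = (-10)*(-14) + (12)*(-11) + (-15)*(0) = 8
  (XY)[0][1] = (-10)*(9) + (12)*(1) + (-15)*(13) = -273
  (XY)[0][2] = (-10)*(12) + (12)*(2) + (-15)*(2) = -126
  (XY)[1][0] = (3)*(-14) + (-5)*(-11) + (3)*(0) = 13
  (XY)[1][1] = (3)*(9) + (-5)*(1) + (3)*(13) = 61
  (XY)[1][2] = (3)*(12) + (-5)*(2) + (3)*(2) = 32
  (XY)[2][0] = (3)*(-14) + (-4)*(-11) + (2)*(0) = 2
  (XY)[2][1] = (3)*(9) + (-4)*(1) + (2)*(13) = 49
  (XY)[2][2] = (3)*(12) + (-4)*(2) + (2)*(2) = 32
XY =
[        8      -273      -126 ]
[       13        61        32 ]
[        2        49        32 ]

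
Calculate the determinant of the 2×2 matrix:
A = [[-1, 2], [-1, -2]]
4

For A = [[a, b], [c, d]], det(A) = a*d - b*c.
det(A) = (-1)*(-2) - (2)*(-1) = 2 - -2 = 4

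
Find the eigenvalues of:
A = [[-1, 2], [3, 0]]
λ = -3, 2

Solve det(A - λI) = 0. For a 2×2 matrix this is λ² - (trace)λ + det = 0.
trace(A) = -1 + 0 = -1.
det(A) = (-1)*(0) - (2)*(3) = 0 - 6 = -6.
Characteristic equation: λ² - (-1)λ + (-6) = 0.
Discriminant: (-1)² - 4*(-6) = 1 + 24 = 25.
Roots: λ = (-1 ± √25) / 2 = -3, 2.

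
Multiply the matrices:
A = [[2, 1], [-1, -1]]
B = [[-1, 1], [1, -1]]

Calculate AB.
[[-1, 1], [0, 0]]

Each entry (i,j) of AB = sum over k of A[i][k]*B[k][j].
(AB)[0][0] = (2)*(-1) + (1)*(1) = -1
(AB)[0][1] = (2)*(1) + (1)*(-1) = 1
(AB)[1][0] = (-1)*(-1) + (-1)*(1) = 0
(AB)[1][1] = (-1)*(1) + (-1)*(-1) = 0
AB = [[-1, 1], [0, 0]]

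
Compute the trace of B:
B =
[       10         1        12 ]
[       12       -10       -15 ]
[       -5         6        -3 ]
tr(B) = 10 - 10 - 3 = -3

The trace of a square matrix is the sum of its diagonal entries.
Diagonal entries of B: B[0][0] = 10, B[1][1] = -10, B[2][2] = -3.
tr(B) = 10 - 10 - 3 = -3.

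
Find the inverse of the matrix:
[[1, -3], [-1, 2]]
[[-2, -3], [-1, -1]]

For [[a,b],[c,d]], inverse = (1/det)·[[d,-b],[-c,a]]
det = 1·2 - -3·-1 = -1
Inverse = (1/-1)·[[2, 3], [1, 1]]
        = [[-2, -3], [-1, -1]]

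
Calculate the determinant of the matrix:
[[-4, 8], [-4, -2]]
40

For a 2×2 matrix [[a, b], [c, d]], det = ad - bc
det = (-4)(-2) - (8)(-4) = 8 - -32 = 40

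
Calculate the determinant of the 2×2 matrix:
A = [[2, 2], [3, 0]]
-6

For A = [[a, b], [c, d]], det(A) = a*d - b*c.
det(A) = (2)*(0) - (2)*(3) = 0 - 6 = -6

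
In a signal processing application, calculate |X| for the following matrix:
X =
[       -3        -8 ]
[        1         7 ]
det(X) = -13

For a 2×2 matrix [[a, b], [c, d]], det = a*d - b*c.
det(X) = (-3)*(7) - (-8)*(1) = -21 + 8 = -13.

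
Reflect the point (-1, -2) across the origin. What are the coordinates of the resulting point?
(1, 2)

Reflection across origin: (-1, -2) → (1, 2)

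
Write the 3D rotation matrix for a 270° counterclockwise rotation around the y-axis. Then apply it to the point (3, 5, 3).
R = [[0, 0, -1], [0, 1, 0], [1, 0, 0]]; R·(3, 5, 3) = (-3, 5, 3)

Rotation matrix for 270° around y-axis:
cos(270°) = 0, sin(270°) = -1
R = [[0, 0, -1], [0, 1, 0], [1, 0, 0]]
Apply to (3, 5, 3): R·[3, 5, 3]ᵀ = (-3, 5, 3)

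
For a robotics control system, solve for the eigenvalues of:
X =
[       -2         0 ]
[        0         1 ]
λ = -2, 1

Solve det(X - λI) = 0. For a 2×2 matrix the characteristic equation is λ² - (trace)λ + det = 0.
trace(X) = a + d = -2 + 1 = -1.
det(X) = a*d - b*c = (-2)*(1) - (0)*(0) = -2 - 0 = -2.
Characteristic equation: λ² - (-1)λ + (-2) = 0.
Discriminant = (-1)² - 4*(-2) = 1 + 8 = 9.
λ = (-1 ± √9) / 2 = (-1 ± 3) / 2 = -2, 1.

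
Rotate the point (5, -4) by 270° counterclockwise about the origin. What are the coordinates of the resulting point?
(-4, -5)

Rotation matrix R(θ) = [[cos θ, -sin θ], [sin θ, cos θ]]; for θ = 270°:
R = [[0, 1], [-1, 0]]
Result: R × [5, -4]ᵀ = [0·5 + (1)·-4, -1·5 + (0)·-4]ᵀ = (-4, -5)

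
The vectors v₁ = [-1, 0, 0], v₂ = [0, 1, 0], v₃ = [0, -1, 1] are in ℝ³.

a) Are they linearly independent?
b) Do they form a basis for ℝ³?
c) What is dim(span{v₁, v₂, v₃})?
Yes independent, yes basis, dim = 3

Stack v₁, v₂, v₃ as rows of a 3×3 matrix.
[[-1, 0, 0]; [0, 1, 0]; [0, -1, 1]] is already lower triangular with nonzero diagonal entries (-1, 1, 1), so its determinant is the product of the diagonal entries, det = (-1)·(1)·(1) = -1 ≠ 0, and the rows are linearly independent.
Three linearly independent vectors in ℝ³ form a basis for ℝ³, so dim(span{v₁,v₂,v₃}) = 3.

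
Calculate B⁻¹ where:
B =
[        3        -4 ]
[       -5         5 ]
det(B) = -5
B⁻¹ =
[       -1      -4/5 ]
[       -1      -3/5 ]

For a 2×2 matrix B = [[a, b], [c, d]] with det(B) ≠ 0, B⁻¹ = (1/det(B)) * [[d, -b], [-c, a]].
det(B) = (3)*(5) - (-4)*(-5) = 15 - 20 = -5.
B⁻¹ = (1/-5) * [[5, 4], [5, 3]].
Dividing each entry by -5 and reducing:
B⁻¹ =
[       -1      -4/5 ]
[       -1      -3/5 ]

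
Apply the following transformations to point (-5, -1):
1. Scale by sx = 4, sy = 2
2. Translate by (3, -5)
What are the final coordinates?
(-17, -7)

Step 1: Scale (-5, -1) by (sx, sy) = (4, 2) → (-20, -2)
Step 2: Translate by (3, -5) → (-17, -7)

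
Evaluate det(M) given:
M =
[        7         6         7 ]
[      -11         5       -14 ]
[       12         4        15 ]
det(M) = 171

Expand along row 0 (cofactor expansion): det(M) = a*(e*i - f*h) - b*(d*i - f*g) + c*(d*h - e*g), where the 3×3 is [[a, b, c], [d, e, f], [g, h, i]].
Minor M_00 = (5)*(15) - (-14)*(4) = 75 + 56 = 131.
Minor M_01 = (-11)*(15) - (-14)*(12) = -165 + 168 = 3.
Minor M_02 = (-11)*(4) - (5)*(12) = -44 - 60 = -104.
det(M) = (7)*(131) - (6)*(3) + (7)*(-104) = 917 - 18 - 728 = 171.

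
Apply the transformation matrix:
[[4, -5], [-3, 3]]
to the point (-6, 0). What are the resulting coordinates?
(-24, 18)

Matrix multiplication:
[[4, -5], [-3, 3]] × [-6, 0]ᵀ
= [4×-6 + -5×0, -3×-6 + 3×0]ᵀ
= [-24.0000, 18.0000]ᵀ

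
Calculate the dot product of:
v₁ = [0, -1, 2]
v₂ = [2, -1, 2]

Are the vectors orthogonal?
5, No

The dot product is the sum of products of corresponding components.
v₁·v₂ = (0)*(2) + (-1)*(-1) + (2)*(2) = 0 + 1 + 4 = 5.
Two vectors are orthogonal iff their dot product is 0; here the dot product is 5, so the vectors are not orthogonal.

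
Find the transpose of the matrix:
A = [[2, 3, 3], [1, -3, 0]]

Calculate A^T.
[[2, 1], [3, -3], [3, 0]]

The transpose sends entry (i,j) to (j,i); rows become columns.
Row 0 of A: [2, 3, 3] -> column 0 of A^T.
Row 1 of A: [1, -3, 0] -> column 1 of A^T.
A^T = [[2, 1], [3, -3], [3, 0]]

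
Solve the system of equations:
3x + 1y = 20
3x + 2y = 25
x = 5, y = 5

Use elimination (row reduction):
Equation 1: 3x + 1y = 20.
Equation 2: 3x + 2y = 25.
Multiply Eq1 by 3 and Eq2 by 3: 9x + 3y = 60;  9x + 6y = 75.
Subtract: (3)y = 15, so y = 5.
Back-substitute into Eq1: 3x + 1*(5) = 20, so x = 5.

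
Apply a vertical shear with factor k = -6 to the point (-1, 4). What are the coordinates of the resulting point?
(-1, 10)

Shear matrix for vertical shear with factor k = -6:
[[1, 0], [-6, 1]]
Result: (-1, 4) → (-1, 10)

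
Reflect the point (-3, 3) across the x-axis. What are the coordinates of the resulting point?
(-3, -3)

Reflection across x-axis: (-3, 3) → (-3, -3)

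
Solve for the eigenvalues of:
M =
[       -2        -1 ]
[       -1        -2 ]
λ = -3, -1

Solve det(M - λI) = 0. For a 2×2 matrix the characteristic equation is λ² - (trace)λ + det = 0.
trace(M) = a + d = -2 - 2 = -4.
det(M) = a*d - b*c = (-2)*(-2) - (-1)*(-1) = 4 - 1 = 3.
Characteristic equation: λ² - (-4)λ + (3) = 0.
Discriminant = (-4)² - 4*(3) = 16 - 12 = 4.
λ = (-4 ± √4) / 2 = (-4 ± 2) / 2 = -3, -1.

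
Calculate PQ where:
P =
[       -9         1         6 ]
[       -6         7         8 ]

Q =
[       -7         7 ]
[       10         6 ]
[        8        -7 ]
PQ =
[      121       -99 ]
[      176       -56 ]

Matrix multiplication: (PQ)[i][j] = sum over k of P[i][k] * Q[k][j].
  (PQ)[0][0] = (-9)*(-7) + (1)*(10) + (6)*(8) = 121
  (PQ)[0][1] = (-9)*(7) + (1)*(6) + (6)*(-7) = -99
  (PQ)[1][0] = (-6)*(-7) + (7)*(10) + (8)*(8) = 176
  (PQ)[1][1] = (-6)*(7) + (7)*(6) + (8)*(-7) = -56
PQ =
[      121       -99 ]
[      176       -56 ]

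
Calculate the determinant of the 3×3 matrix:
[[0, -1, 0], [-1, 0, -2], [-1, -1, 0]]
-2

Expansion along first row:
det = 0·det([[0,-2],[-1,0]]) - -1·det([[-1,-2],[-1,0]]) + 0·det([[-1,0],[-1,-1]])
    = 0·(0·0 - -2·-1) - -1·(-1·0 - -2·-1) + 0·(-1·-1 - 0·-1)
    = 0·-2 - -1·-2 + 0·1
    = 0 + -2 + 0 = -2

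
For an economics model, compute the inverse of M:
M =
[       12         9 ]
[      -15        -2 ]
det(M) = 111
M⁻¹ =
[   -2/111     -3/37 ]
[     5/37      4/37 ]

For a 2×2 matrix M = [[a, b], [c, d]] with det(M) ≠ 0, M⁻¹ = (1/det(M)) * [[d, -b], [-c, a]].
det(M) = (12)*(-2) - (9)*(-15) = -24 + 135 = 111.
M⁻¹ = (1/111) * [[-2, -9], [15, 12]].
Dividing each entry by 111 and reducing:
M⁻¹ =
[   -2/111     -3/37 ]
[     5/37      4/37 ]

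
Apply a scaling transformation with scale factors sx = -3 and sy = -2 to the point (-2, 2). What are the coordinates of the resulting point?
(6, -4)

Scaling matrix:
[[-3, 0], [0, -2]]
Result: (-2 × -3, 2 × -2) = (6, -4)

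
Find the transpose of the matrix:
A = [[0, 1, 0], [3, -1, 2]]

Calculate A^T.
[[0, 3], [1, -1], [0, 2]]

The transpose sends entry (i,j) to (j,i); rows become columns.
Row 0 of A: [0, 1, 0] -> column 0 of A^T.
Row 1 of A: [3, -1, 2] -> column 1 of A^T.
A^T = [[0, 3], [1, -1], [0, 2]]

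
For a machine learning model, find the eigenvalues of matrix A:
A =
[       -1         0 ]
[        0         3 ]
λ = -1, 3

Solve det(A - λI) = 0. For a 2×2 matrix the characteristic equation is λ² - (trace)λ + det = 0.
trace(A) = a + d = -1 + 3 = 2.
det(A) = a*d - b*c = (-1)*(3) - (0)*(0) = -3 - 0 = -3.
Characteristic equation: λ² - (2)λ + (-3) = 0.
Discriminant = (2)² - 4*(-3) = 4 + 12 = 16.
λ = (2 ± √16) / 2 = (2 ± 4) / 2 = -1, 3.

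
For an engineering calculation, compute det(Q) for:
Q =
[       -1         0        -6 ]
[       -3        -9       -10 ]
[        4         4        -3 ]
det(Q) = -211

Expand along row 0 (cofactor expansion): det(Q) = a*(e*i - f*h) - b*(d*i - f*g) + c*(d*h - e*g), where the 3×3 is [[a, b, c], [d, e, f], [g, h, i]].
Minor M_00 = (-9)*(-3) - (-10)*(4) = 27 + 40 = 67.
Minor M_01 = (-3)*(-3) - (-10)*(4) = 9 + 40 = 49.
Minor M_02 = (-3)*(4) - (-9)*(4) = -12 + 36 = 24.
det(Q) = (-1)*(67) - (0)*(49) + (-6)*(24) = -67 + 0 - 144 = -211.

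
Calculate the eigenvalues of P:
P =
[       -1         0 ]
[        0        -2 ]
λ = -2, -1

Solve det(P - λI) = 0. For a 2×2 matrix the characteristic equation is λ² - (trace)λ + det = 0.
trace(P) = a + d = -1 - 2 = -3.
det(P) = a*d - b*c = (-1)*(-2) - (0)*(0) = 2 - 0 = 2.
Characteristic equation: λ² - (-3)λ + (2) = 0.
Discriminant = (-3)² - 4*(2) = 9 - 8 = 1.
λ = (-3 ± √1) / 2 = (-3 ± 1) / 2 = -2, -1.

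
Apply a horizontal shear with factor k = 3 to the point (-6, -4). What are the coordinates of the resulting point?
(-18, -4)

Shear matrix for horizontal shear with factor k = 3:
[[1, 3], [0, 1]]
Result: (-6, -4) → (-18, -4)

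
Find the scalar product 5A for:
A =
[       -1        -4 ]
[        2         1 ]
5A =
[       -5       -20 ]
[       10         5 ]

Scalar multiplication is elementwise: (5A)[i][j] = 5 * A[i][j].
  (5A)[0][0] = 5 * (-1) = -5
  (5A)[0][1] = 5 * (-4) = -20
  (5A)[1][0] = 5 * (2) = 10
  (5A)[1][1] = 5 * (1) = 5
5A =
[       -5       -20 ]
[       10         5 ]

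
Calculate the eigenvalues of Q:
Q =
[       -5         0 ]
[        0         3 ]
λ = -5, 3

Solve det(Q - λI) = 0. For a 2×2 matrix the characteristic equation is λ² - (trace)λ + det = 0.
trace(Q) = a + d = -5 + 3 = -2.
det(Q) = a*d - b*c = (-5)*(3) - (0)*(0) = -15 - 0 = -15.
Characteristic equation: λ² - (-2)λ + (-15) = 0.
Discriminant = (-2)² - 4*(-15) = 4 + 60 = 64.
λ = (-2 ± √64) / 2 = (-2 ± 8) / 2 = -5, 3.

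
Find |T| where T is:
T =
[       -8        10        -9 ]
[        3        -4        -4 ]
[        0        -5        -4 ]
det(T) = 287

Expand along row 0 (cofactor expansion): det(T) = a*(e*i - f*h) - b*(d*i - f*g) + c*(d*h - e*g), where the 3×3 is [[a, b, c], [d, e, f], [g, h, i]].
Minor M_00 = (-4)*(-4) - (-4)*(-5) = 16 - 20 = -4.
Minor M_01 = (3)*(-4) - (-4)*(0) = -12 - 0 = -12.
Minor M_02 = (3)*(-5) - (-4)*(0) = -15 - 0 = -15.
det(T) = (-8)*(-4) - (10)*(-12) + (-9)*(-15) = 32 + 120 + 135 = 287.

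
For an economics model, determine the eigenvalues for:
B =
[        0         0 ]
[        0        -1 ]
λ = -1, 0

Solve det(B - λI) = 0. For a 2×2 matrix the characteristic equation is λ² - (trace)λ + det = 0.
trace(B) = a + d = 0 - 1 = -1.
det(B) = a*d - b*c = (0)*(-1) - (0)*(0) = 0 - 0 = 0.
Characteristic equation: λ² - (-1)λ + (0) = 0.
Discriminant = (-1)² - 4*(0) = 1 - 0 = 1.
λ = (-1 ± √1) / 2 = (-1 ± 1) / 2 = -1, 0.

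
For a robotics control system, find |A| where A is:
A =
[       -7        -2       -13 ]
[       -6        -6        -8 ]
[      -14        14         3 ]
det(A) = 1266

Expand along row 0 (cofactor expansion): det(A) = a*(e*i - f*h) - b*(d*i - f*g) + c*(d*h - e*g), where the 3×3 is [[a, b, c], [d, e, f], [g, h, i]].
Minor M_00 = (-6)*(3) - (-8)*(14) = -18 + 112 = 94.
Minor M_01 = (-6)*(3) - (-8)*(-14) = -18 - 112 = -130.
Minor M_02 = (-6)*(14) - (-6)*(-14) = -84 - 84 = -168.
det(A) = (-7)*(94) - (-2)*(-130) + (-13)*(-168) = -658 - 260 + 2184 = 1266.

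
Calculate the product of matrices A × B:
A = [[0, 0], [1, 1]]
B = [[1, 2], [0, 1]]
[[0, 0], [1, 3]]

Matrix multiplication:
C[0][0] = 0×1 + 0×0 = 0
C[0][1] = 0×2 + 0×1 = 0
C[1][0] = 1×1 + 1×0 = 1
C[1][1] = 1×2 + 1×1 = 3
Result: [[0, 0], [1, 3]]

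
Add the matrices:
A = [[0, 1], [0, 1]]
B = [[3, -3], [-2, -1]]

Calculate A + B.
[[3, -2], [-2, 0]]

Add corresponding elements:
(0)+(3)=3
(1)+(-3)=-2
(0)+(-2)=-2
(1)+(-1)=0
A + B = [[3, -2], [-2, 0]]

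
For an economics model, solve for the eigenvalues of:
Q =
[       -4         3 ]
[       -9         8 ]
λ = -1, 5

Solve det(Q - λI) = 0. For a 2×2 matrix the characteristic equation is λ² - (trace)λ + det = 0.
trace(Q) = a + d = -4 + 8 = 4.
det(Q) = a*d - b*c = (-4)*(8) - (3)*(-9) = -32 + 27 = -5.
Characteristic equation: λ² - (4)λ + (-5) = 0.
Discriminant = (4)² - 4*(-5) = 16 + 20 = 36.
λ = (4 ± √36) / 2 = (4 ± 6) / 2 = -1, 5.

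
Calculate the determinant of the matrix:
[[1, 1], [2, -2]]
-4

For a 2×2 matrix [[a, b], [c, d]], det = ad - bc
det = (1)(-2) - (1)(2) = -2 - 2 = -4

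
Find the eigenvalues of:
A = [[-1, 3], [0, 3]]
λ = -1, 3

Solve det(A - λI) = 0. For a 2×2 matrix this is λ² - (trace)λ + det = 0.
trace(A) = -1 + 3 = 2.
det(A) = (-1)*(3) - (3)*(0) = -3 - 0 = -3.
Characteristic equation: λ² - (2)λ + (-3) = 0.
Discriminant: (2)² - 4*(-3) = 4 + 12 = 16.
Roots: λ = (2 ± √16) / 2 = -1, 3.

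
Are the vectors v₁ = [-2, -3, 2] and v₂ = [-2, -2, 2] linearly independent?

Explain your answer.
Yes, linearly independent

Two vectors are linearly dependent iff one is a scalar multiple of the other.
No single scalar k satisfies v₂ = k·v₁ (the ratios of corresponding entries disagree), so v₁ and v₂ are linearly independent.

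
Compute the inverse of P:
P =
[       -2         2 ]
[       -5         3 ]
det(P) = 4
P⁻¹ =
[      3/4      -1/2 ]
[      5/4      -1/2 ]

For a 2×2 matrix P = [[a, b], [c, d]] with det(P) ≠ 0, P⁻¹ = (1/det(P)) * [[d, -b], [-c, a]].
det(P) = (-2)*(3) - (2)*(-5) = -6 + 10 = 4.
P⁻¹ = (1/4) * [[3, -2], [5, -2]].
Dividing each entry by 4 and reducing:
P⁻¹ =
[      3/4      -1/2 ]
[      5/4      -1/2 ]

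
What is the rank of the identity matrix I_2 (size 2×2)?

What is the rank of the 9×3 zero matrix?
rank(I_2) = 2, rank(0) = 0

The identity I_2 has 2 columns that are the standard basis vectors e_1, …, e_2. These are linearly independent, so all 2 columns are pivots and rank(I_2) = 2.
The 9×3 zero matrix has every entry zero, so every row is the zero row and there are no pivots; rank(0) = 0.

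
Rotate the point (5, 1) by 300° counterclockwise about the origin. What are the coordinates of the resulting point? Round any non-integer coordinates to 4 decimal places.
(3.3660, -3.8301)

Rotation matrix R(θ) = [[cos θ, -sin θ], [sin θ, cos θ]]; for θ = 300°:
R = [[1/2, √3/2], [-√3/2, 1/2]]
Result: R × [5, 1]ᵀ = [1/2·5 + (√3/2)·1, -√3/2·5 + (1/2)·1]ᵀ = (3.3660, -3.8301)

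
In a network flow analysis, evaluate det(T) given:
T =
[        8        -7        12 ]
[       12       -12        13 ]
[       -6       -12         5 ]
det(T) = -858

Expand along row 0 (cofactor expansion): det(T) = a*(e*i - f*h) - b*(d*i - f*g) + c*(d*h - e*g), where the 3×3 is [[a, b, c], [d, e, f], [g, h, i]].
Minor M_00 = (-12)*(5) - (13)*(-12) = -60 + 156 = 96.
Minor M_01 = (12)*(5) - (13)*(-6) = 60 + 78 = 138.
Minor M_02 = (12)*(-12) - (-12)*(-6) = -144 - 72 = -216.
det(T) = (8)*(96) - (-7)*(138) + (12)*(-216) = 768 + 966 - 2592 = -858.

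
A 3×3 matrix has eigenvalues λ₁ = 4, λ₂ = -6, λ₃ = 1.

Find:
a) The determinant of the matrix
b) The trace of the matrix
det = -24, trace = -1

Two standard eigenvalue identities:
- det(A) equals the product of the eigenvalues (counted with multiplicity).
- trace(A) equals the sum of the eigenvalues.
det(A) = (4)*(-6)*(1) = -24.
trace(A) = 4 - 6 + 1 = -1.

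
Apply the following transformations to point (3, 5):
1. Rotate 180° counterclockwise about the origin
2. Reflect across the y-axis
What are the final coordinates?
(3, -5)

Step 1: Rotate 180° → (-3, -5)
Step 2: Reflect across the y-axis → (3, -5)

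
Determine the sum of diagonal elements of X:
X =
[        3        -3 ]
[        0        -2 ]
tr(X) = 3 - 2 = 1

The trace of a square matrix is the sum of its diagonal entries.
Diagonal entries of X: X[0][0] = 3, X[1][1] = -2.
tr(X) = 3 - 2 = 1.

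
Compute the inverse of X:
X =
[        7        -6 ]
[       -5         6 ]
det(X) = 12
X⁻¹ =
[      1/2       1/2 ]
[     5/12      7/12 ]

For a 2×2 matrix X = [[a, b], [c, d]] with det(X) ≠ 0, X⁻¹ = (1/det(X)) * [[d, -b], [-c, a]].
det(X) = (7)*(6) - (-6)*(-5) = 42 - 30 = 12.
X⁻¹ = (1/12) * [[6, 6], [5, 7]].
Dividing each entry by 12 and reducing:
X⁻¹ =
[      1/2       1/2 ]
[     5/12      7/12 ]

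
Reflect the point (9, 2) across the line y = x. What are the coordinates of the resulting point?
(2, 9)

Reflection across line y = x: (9, 2) → (2, 9)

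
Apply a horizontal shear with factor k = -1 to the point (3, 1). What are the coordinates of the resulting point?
(2, 1)

Shear matrix for horizontal shear with factor k = -1:
[[1, -1], [0, 1]]
Result: (3, 1) → (2, 1)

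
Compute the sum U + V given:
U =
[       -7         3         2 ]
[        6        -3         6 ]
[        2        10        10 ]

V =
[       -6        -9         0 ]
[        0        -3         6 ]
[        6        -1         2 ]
U + V =
[      -13        -6         2 ]
[        6        -6        12 ]
[        8         9        12 ]

Matrix addition is elementwise: (U+V)[i][j] = U[i][j] + V[i][j].
  (U+V)[0][0] = (-7) + (-6) = -13
  (U+V)[0][1] = (3) + (-9) = -6
  (U+V)[0][2] = (2) + (0) = 2
  (U+V)[1][0] = (6) + (0) = 6
  (U+V)[1][1] = (-3) + (-3) = -6
  (U+V)[1][2] = (6) + (6) = 12
  (U+V)[2][0] = (2) + (6) = 8
  (U+V)[2][1] = (10) + (-1) = 9
  (U+V)[2][2] = (10) + (2) = 12
U + V =
[      -13        -6         2 ]
[        6        -6        12 ]
[        8         9        12 ]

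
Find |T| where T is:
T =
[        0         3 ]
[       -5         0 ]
det(T) = 15

For a 2×2 matrix [[a, b], [c, d]], det = a*d - b*c.
det(T) = (0)*(0) - (3)*(-5) = 0 + 15 = 15.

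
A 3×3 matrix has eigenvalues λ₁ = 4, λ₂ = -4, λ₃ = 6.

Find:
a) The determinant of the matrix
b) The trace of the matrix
det = -96, trace = 6

Two standard eigenvalue identities:
- det(A) equals the product of the eigenvalues (counted with multiplicity).
- trace(A) equals the sum of the eigenvalues.
det(A) = (4)*(-4)*(6) = -96.
trace(A) = 4 - 4 + 6 = 6.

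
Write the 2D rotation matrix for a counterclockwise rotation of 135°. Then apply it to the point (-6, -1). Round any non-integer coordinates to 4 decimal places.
R = [[-√2/2, -√2/2], [√2/2, -√2/2]]; R·(-6, -1) = (4.9497, -3.5355)

Rotation matrix formula: R(θ) = [[cos θ, -sin θ], [sin θ, cos θ]]
For θ = 135°:
cos(135°) = -√2/2
sin(135°) = √2/2
R = [[-√2/2, -√2/2], [√2/2, -√2/2]]
Apply to (-6, -1): [-√2/2·-6 + (-√2/2)·-1, √2/2·-6 + -√2/2·-1] = (4.9497, -3.5355)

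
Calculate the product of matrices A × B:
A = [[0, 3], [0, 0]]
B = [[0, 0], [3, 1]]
[[9, 3], [0, 0]]

Matrix multiplication:
C[0][0] = 0×0 + 3×3 = 9
C[0][1] = 0×0 + 3×1 = 3
C[1][0] = 0×0 + 0×3 = 0
C[1][1] = 0×0 + 0×1 = 0
Result: [[9, 3], [0, 0]]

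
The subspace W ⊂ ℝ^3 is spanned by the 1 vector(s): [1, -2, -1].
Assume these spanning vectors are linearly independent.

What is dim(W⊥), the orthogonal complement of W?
dim(W⊥) = 2

For any subspace W of ℝ^n, dim(W) + dim(W⊥) = n (the whole-space dimension).
Here the given 1 vectors are linearly independent, so dim(W) = 1.
Thus dim(W⊥) = n - dim(W) = 3 - 1 = 2.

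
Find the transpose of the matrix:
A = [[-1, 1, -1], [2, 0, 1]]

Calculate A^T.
[[-1, 2], [1, 0], [-1, 1]]

The transpose sends entry (i,j) to (j,i); rows become columns.
Row 0 of A: [-1, 1, -1] -> column 0 of A^T.
Row 1 of A: [2, 0, 1] -> column 1 of A^T.
A^T = [[-1, 2], [1, 0], [-1, 1]]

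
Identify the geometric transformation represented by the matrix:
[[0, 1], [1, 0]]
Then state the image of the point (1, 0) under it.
reflection across the line y = x; image of (1, 0) is (0, 1)

This is a symmetric orthogonal matrix with determinant -1, which characterizes a reflection in ℝ².
The matrix [[0, 1], [1, 0]] represents: reflection across the line y = x.
Applying it to (1, 0): [0·1 + 1·0, 1·1 + 0·0] = (0, 1).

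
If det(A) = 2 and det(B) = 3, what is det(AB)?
6

Use the multiplicative property of determinants: det(AB) = det(A)*det(B).
det(AB) = (2)*(3) = 6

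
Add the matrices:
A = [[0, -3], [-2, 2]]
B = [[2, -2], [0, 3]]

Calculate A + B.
[[2, -5], [-2, 5]]

Add corresponding elements:
(0)+(2)=2
(-3)+(-2)=-5
(-2)+(0)=-2
(2)+(3)=5
A + B = [[2, -5], [-2, 5]]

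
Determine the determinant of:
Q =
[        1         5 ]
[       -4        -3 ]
det(Q) = 17

For a 2×2 matrix [[a, b], [c, d]], det = a*d - b*c.
det(Q) = (1)*(-3) - (5)*(-4) = -3 + 20 = 17.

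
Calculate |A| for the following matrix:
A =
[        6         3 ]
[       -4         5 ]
det(A) = 42

For a 2×2 matrix [[a, b], [c, d]], det = a*d - b*c.
det(A) = (6)*(5) - (3)*(-4) = 30 + 12 = 42.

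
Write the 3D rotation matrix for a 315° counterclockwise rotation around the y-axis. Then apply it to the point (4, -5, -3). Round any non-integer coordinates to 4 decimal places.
R = [[√2/2, 0, -√2/2], [0, 1, 0], [√2/2, 0, √2/2]]; R·(4, -5, -3) = (4.9497, -5.0000, 0.7071)

Rotation matrix for 315° around y-axis:
cos(315°) = √2/2, sin(315°) = -√2/2
R = [[√2/2, 0, -√2/2], [0, 1, 0], [√2/2, 0, √2/2]]
Apply to (4, -5, -3): R·[4, -5, -3]ᵀ = (4.9497, -5.0000, 0.7071)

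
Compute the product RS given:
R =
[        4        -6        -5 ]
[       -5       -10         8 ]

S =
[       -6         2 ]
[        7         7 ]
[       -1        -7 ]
RS =
[      -61         1 ]
[      -48      -136 ]

Matrix multiplication: (RS)[i][j] = sum over k of R[i][k] * S[k][j].
  (RS)[0][0] = (4)*(-6) + (-6)*(7) + (-5)*(-1) = -61
  (RS)[0][1] = (4)*(2) + (-6)*(7) + (-5)*(-7) = 1
  (RS)[1][0] = (-5)*(-6) + (-10)*(7) + (8)*(-1) = -48
  (RS)[1][1] = (-5)*(2) + (-10)*(7) + (8)*(-7) = -136
RS =
[      -61         1 ]
[      -48      -136 ]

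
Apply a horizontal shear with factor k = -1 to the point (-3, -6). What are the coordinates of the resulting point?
(3, -6)

Shear matrix for horizontal shear with factor k = -1:
[[1, -1], [0, 1]]
Result: (-3, -6) → (3, -6)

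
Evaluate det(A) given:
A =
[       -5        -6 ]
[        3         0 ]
det(A) = 18

For a 2×2 matrix [[a, b], [c, d]], det = a*d - b*c.
det(A) = (-5)*(0) - (-6)*(3) = 0 + 18 = 18.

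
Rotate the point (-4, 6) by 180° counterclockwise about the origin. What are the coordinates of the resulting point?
(4, -6)

Rotation matrix R(θ) = [[cos θ, -sin θ], [sin θ, cos θ]]; for θ = 180°:
R = [[-1, 0], [0, -1]]
Result: R × [-4, 6]ᵀ = [-1·-4 + (0)·6, 0·-4 + (-1)·6]ᵀ = (4, -6)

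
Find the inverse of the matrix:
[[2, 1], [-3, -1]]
[[-1, -1], [3, 2]]

For [[a,b],[c,d]], inverse = (1/det)·[[d,-b],[-c,a]]
det = 2·-1 - 1·-3 = 1
Inverse = (1/1)·[[-1, -1], [3, 2]]
        = [[-1, -1], [3, 2]]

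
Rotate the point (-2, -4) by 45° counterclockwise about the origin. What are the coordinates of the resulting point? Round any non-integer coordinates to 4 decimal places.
(1.4142, -4.2426)

Rotation matrix R(θ) = [[cos θ, -sin θ], [sin θ, cos θ]]; for θ = 45°:
R = [[√2/2, -√2/2], [√2/2, √2/2]]
Result: R × [-2, -4]ᵀ = [√2/2·-2 + (-√2/2)·-4, √2/2·-2 + (√2/2)·-4]ᵀ = (1.4142, -4.2426)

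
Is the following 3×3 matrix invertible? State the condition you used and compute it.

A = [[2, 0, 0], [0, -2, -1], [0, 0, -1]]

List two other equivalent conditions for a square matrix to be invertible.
Yes, invertible; det(A) = 4 ≠ 0. Equivalent conditions: rank(A) = 3; Ax = 0 has only the trivial solution; 0 is not an eigenvalue; the columns of A are linearly independent.

To check invertibility, compute det(A).
The given matrix is triangular, so det(A) equals the product of its diagonal entries = 4 ≠ 0.
Since det(A) ≠ 0, A is invertible.
Equivalent conditions for a square matrix A to be invertible:
- rank(A) = 3 (full rank).
- The homogeneous system Ax = 0 has only the trivial solution x = 0.
- 0 is not an eigenvalue of A.
- The columns (equivalently rows) of A are linearly independent.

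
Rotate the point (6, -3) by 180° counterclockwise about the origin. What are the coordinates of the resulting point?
(-6, 3)

Rotation matrix R(θ) = [[cos θ, -sin θ], [sin θ, cos θ]]; for θ = 180°:
R = [[-1, 0], [0, -1]]
Result: R × [6, -3]ᵀ = [-1·6 + (0)·-3, 0·6 + (-1)·-3]ᵀ = (-6, 3)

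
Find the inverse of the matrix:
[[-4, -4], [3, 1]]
[[1/8, 1/2], [-3/8, -1/2]]

For [[a,b],[c,d]], inverse = (1/det)·[[d,-b],[-c,a]]
det = -4·1 - -4·3 = 8
Inverse = (1/8)·[[1, 4], [-3, -4]]
        = [[1/8, 1/2], [-3/8, -1/2]]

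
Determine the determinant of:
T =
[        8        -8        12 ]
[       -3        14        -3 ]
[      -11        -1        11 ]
det(T) = 2564

Expand along row 0 (cofactor expansion): det(T) = a*(e*i - f*h) - b*(d*i - f*g) + c*(d*h - e*g), where the 3×3 is [[a, b, c], [d, e, f], [g, h, i]].
Minor M_00 = (14)*(11) - (-3)*(-1) = 154 - 3 = 151.
Minor M_01 = (-3)*(11) - (-3)*(-11) = -33 - 33 = -66.
Minor M_02 = (-3)*(-1) - (14)*(-11) = 3 + 154 = 157.
det(T) = (8)*(151) - (-8)*(-66) + (12)*(157) = 1208 - 528 + 1884 = 2564.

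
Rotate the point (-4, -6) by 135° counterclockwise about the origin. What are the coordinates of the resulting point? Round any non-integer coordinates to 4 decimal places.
(7.0711, 1.4142)

Rotation matrix R(θ) = [[cos θ, -sin θ], [sin θ, cos θ]]; for θ = 135°:
R = [[-√2/2, -√2/2], [√2/2, -√2/2]]
Result: R × [-4, -6]ᵀ = [-√2/2·-4 + (-√2/2)·-6, √2/2·-4 + (-√2/2)·-6]ᵀ = (7.0711, 1.4142)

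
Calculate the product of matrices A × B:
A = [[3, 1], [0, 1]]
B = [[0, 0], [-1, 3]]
[[-1, 3], [-1, 3]]

Matrix multiplication:
C[0][0] = 3×0 + 1×-1 = -1
C[0][1] = 3×0 + 1×3 = 3
C[1][0] = 0×0 + 1×-1 = -1
C[1][1] = 0×0 + 1×3 = 3
Result: [[-1, 3], [-1, 3]]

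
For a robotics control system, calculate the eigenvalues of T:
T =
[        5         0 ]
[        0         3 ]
λ = 3, 5

Solve det(T - λI) = 0. For a 2×2 matrix the characteristic equation is λ² - (trace)λ + det = 0.
trace(T) = a + d = 5 + 3 = 8.
det(T) = a*d - b*c = (5)*(3) - (0)*(0) = 15 - 0 = 15.
Characteristic equation: λ² - (8)λ + (15) = 0.
Discriminant = (8)² - 4*(15) = 64 - 60 = 4.
λ = (8 ± √4) / 2 = (8 ± 2) / 2 = 3, 5.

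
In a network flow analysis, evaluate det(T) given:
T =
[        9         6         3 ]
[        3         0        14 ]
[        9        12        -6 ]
det(T) = -540

Expand along row 0 (cofactor expansion): det(T) = a*(e*i - f*h) - b*(d*i - f*g) + c*(d*h - e*g), where the 3×3 is [[a, b, c], [d, e, f], [g, h, i]].
Minor M_00 = (0)*(-6) - (14)*(12) = 0 - 168 = -168.
Minor M_01 = (3)*(-6) - (14)*(9) = -18 - 126 = -144.
Minor M_02 = (3)*(12) - (0)*(9) = 36 - 0 = 36.
det(T) = (9)*(-168) - (6)*(-144) + (3)*(36) = -1512 + 864 + 108 = -540.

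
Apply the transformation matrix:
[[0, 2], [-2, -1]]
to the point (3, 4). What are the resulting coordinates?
(8, -10)

Matrix multiplication:
[[0, 2], [-2, -1]] × [3, 4]ᵀ
= [0×3 + 2×4, -2×3 + -1×4]ᵀ
= [8.0000, -10.0000]ᵀ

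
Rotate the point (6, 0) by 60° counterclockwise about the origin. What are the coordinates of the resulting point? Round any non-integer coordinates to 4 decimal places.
(3.0000, 5.1962)

Rotation matrix R(θ) = [[cos θ, -sin θ], [sin θ, cos θ]]; for θ = 60°:
R = [[1/2, -√3/2], [√3/2, 1/2]]
Result: R × [6, 0]ᵀ = [1/2·6 + (-√3/2)·0, √3/2·6 + (1/2)·0]ᵀ = (3.0000, 5.1962)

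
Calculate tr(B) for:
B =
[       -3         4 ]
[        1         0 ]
tr(B) = -3 + 0 = -3

The trace of a square matrix is the sum of its diagonal entries.
Diagonal entries of B: B[0][0] = -3, B[1][1] = 0.
tr(B) = -3 + 0 = -3.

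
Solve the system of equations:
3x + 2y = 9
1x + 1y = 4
x = 1, y = 3

Use elimination (row reduction):
Equation 1: 3x + 2y = 9.
Equation 2: 1x + 1y = 4.
Multiply Eq1 by 1 and Eq2 by 3: 3x + 2y = 9;  3x + 3y = 12.
Subtract: (1)y = 3, so y = 3.
Back-substitute into Eq1: 3x + 2*(3) = 9, so x = 1.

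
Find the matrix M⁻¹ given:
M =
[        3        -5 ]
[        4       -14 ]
det(M) = -22
M⁻¹ =
[     7/11     -5/22 ]
[     2/11     -3/22 ]

For a 2×2 matrix M = [[a, b], [c, d]] with det(M) ≠ 0, M⁻¹ = (1/det(M)) * [[d, -b], [-c, a]].
det(M) = (3)*(-14) - (-5)*(4) = -42 + 20 = -22.
M⁻¹ = (1/-22) * [[-14, 5], [-4, 3]].
Dividing each entry by -22 and reducing:
M⁻¹ =
[     7/11     -5/22 ]
[     2/11     -3/22 ]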